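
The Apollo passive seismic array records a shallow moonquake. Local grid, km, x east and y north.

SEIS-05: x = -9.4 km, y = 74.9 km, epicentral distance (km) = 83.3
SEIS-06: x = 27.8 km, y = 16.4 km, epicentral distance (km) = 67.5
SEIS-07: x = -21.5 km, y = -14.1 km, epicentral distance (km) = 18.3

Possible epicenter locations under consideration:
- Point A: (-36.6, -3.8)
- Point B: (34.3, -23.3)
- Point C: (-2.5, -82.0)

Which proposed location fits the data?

Point A

For each candidate, compare |candidate − station| to the reported distance:
Point A: residuals SEIS-05 0.0, SEIS-06 0.0, SEIS-07 0.0 → max 0.0 km
Point B: residuals SEIS-05 24.2, SEIS-06 27.3, SEIS-07 38.3 → max 38.3 km
Point C: residuals SEIS-05 73.8, SEIS-06 35.5, SEIS-07 52.2 → max 73.8 km
Only Point A has all residuals ≈ 0.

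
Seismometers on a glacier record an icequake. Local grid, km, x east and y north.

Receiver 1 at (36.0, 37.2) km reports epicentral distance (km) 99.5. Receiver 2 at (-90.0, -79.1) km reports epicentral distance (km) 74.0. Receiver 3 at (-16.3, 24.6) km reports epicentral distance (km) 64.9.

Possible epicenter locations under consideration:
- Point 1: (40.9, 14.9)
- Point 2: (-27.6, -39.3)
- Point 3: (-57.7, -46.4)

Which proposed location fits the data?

Point 2

For each candidate, compare |candidate − station| to the reported distance:
Point 1: residuals Receiver 1 76.7, Receiver 2 87.2, Receiver 3 6.9 → max 87.2 km
Point 2: residuals Receiver 1 0.0, Receiver 2 0.0, Receiver 3 0.0 → max 0.0 km
Point 3: residuals Receiver 1 26.1, Receiver 2 28.0, Receiver 3 17.3 → max 28.0 km
Only Point 2 has all residuals ≈ 0.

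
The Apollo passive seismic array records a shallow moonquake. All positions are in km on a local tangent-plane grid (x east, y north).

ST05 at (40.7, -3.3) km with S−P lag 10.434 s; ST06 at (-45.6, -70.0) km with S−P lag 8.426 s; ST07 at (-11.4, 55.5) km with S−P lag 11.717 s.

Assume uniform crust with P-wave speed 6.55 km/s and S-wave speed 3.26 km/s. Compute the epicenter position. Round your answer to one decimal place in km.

Distance from S−P lag: d = Δt · v_P v_S / (v_P − v_S) = Δt · (6.55·3.26)/(6.55−3.26) ≈ 6.4903·Δt.
So d_ST05 = 67.72, d_ST06 = 54.69, d_ST07 = 76.05 km.
Circle about each station: (x − 40.7)² + (y + 3.3)² = 67.72²; (x + 45.6)² + (y + 70.0)² = 54.69²; (x + 11.4)² + (y − 55.5)² = 76.05².
Subtracting the ST05 equation from the ST06 and ST07 equations removes the quadratic terms:
-172.6 x − 133.4 y = 6906.98
-104.2 x + 117.6 y = 345.23
Solving the 2×2 system: x ≈ -25.1, y ≈ -19.3 km.

x ≈ -25.1 km, y ≈ -19.3 km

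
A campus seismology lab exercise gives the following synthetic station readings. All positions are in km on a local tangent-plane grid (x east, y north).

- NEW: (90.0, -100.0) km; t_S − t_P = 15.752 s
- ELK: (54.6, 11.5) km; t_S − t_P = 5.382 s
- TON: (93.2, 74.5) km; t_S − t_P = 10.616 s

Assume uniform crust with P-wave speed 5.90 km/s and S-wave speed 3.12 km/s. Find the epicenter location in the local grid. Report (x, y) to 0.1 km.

(89.5, 4.3)

Distance from S−P lag: d = Δt · v_P v_S / (v_P − v_S) = Δt · (5.90·3.12)/(5.90−3.12) ≈ 6.6216·Δt.
So d_NEW = 104.30, d_ELK = 35.64, d_TON = 70.29 km.
Circle about each station: (x − 90.0)² + (y + 100.0)² = 104.30²; (x − 54.6)² + (y − 11.5)² = 35.64²; (x − 93.2)² + (y − 74.5)² = 70.29².
Subtracting pairs of circle equations eliminates x²+y² and gives linear equations (the radical axes):
-70.8 x + 223.0 y = -5378.31
6.4 x + 349.0 y = 2074.30
Solving the 2×2 system: x ≈ 89.5, y ≈ 4.3 km.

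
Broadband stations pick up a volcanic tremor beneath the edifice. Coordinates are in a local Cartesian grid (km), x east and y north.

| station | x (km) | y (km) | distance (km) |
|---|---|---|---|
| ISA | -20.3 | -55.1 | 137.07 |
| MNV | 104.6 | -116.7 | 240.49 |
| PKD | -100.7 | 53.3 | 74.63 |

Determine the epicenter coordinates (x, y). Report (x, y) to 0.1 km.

-31.6 km east, 81.5 km north

Circle about each station: (x + 20.3)² + (y + 55.1)² = 137.07²; (x − 104.6)² + (y + 116.7)² = 240.49²; (x + 100.7)² + (y − 53.3)² = 74.63².
Subtracting the ISA equation from the MNV and PKD equations removes the quadratic terms:
249.8 x − 123.2 y = -17935.31
-160.8 x + 216.8 y = 22751.83
Solving the 2×2 system: x ≈ -31.6, y ≈ 81.5 km.
Check against ISA (with the unrounded x, y): √((x + 20.3)²+(y + 55.1)²) = 137.07 ≈ 137.07 km. ✓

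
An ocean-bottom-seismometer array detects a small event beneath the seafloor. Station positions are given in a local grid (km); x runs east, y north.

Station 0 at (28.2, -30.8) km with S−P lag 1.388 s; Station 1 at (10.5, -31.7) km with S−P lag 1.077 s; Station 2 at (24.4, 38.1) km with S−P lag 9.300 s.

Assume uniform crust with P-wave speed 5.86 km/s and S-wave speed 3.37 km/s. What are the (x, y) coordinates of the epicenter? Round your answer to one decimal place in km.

x ≈ 18.2 km, y ≈ -35.4 km

Distance from S−P lag: d = Δt · v_P v_S / (v_P − v_S) = Δt · (5.86·3.37)/(5.86−3.37) ≈ 7.9310·Δt.
So d_Station 0 = 11.01, d_Station 1 = 8.54, d_Station 2 = 73.76 km.
Circle about each station: (x − 28.2)² + (y + 30.8)² = 11.01²; (x − 10.5)² + (y + 31.7)² = 8.54²; (x − 24.4)² + (y − 38.1)² = 73.76².
Subtracting pairs of circle equations eliminates x²+y² and gives linear equations (the radical axes):
-35.4 x − 1.8 y = -580.45
-7.6 x + 137.8 y = -5016.23
Solving the 2×2 system: x ≈ 18.2, y ≈ -35.4 km.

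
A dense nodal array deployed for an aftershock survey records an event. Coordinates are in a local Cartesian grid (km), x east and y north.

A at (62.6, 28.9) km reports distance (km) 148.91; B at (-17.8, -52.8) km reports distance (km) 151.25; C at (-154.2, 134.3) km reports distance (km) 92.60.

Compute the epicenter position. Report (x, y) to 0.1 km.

Circle about each station: (x − 62.6)² + (y − 28.9)² = 148.91²; (x + 17.8)² + (y + 52.8)² = 151.25²; (x + 154.2)² + (y − 134.3)² = 92.60².
Subtracting pairs of circle equations eliminates x²+y² and gives linear equations (the radical axes):
-160.8 x − 163.4 y = -2351.66
-433.6 x + 210.8 y = 50659.59
Solving the 2×2 system: x ≈ -74.3, y ≈ 87.5 km.

(-74.3, 87.5)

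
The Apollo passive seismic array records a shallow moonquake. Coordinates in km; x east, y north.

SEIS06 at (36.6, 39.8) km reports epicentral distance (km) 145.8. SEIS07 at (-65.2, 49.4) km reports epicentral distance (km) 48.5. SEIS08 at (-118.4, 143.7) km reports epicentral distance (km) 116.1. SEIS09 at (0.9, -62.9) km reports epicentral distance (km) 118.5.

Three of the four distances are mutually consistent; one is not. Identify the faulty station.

Solve using three stations at a time. Using SEIS06, SEIS07, SEIS08 (subtract circle equations pairwise → linear system) gives (x, y) ≈ (-108.7, 28.0).
Distances from that point to each station vs reported:
  SEIS06: calculated 145.8 vs reported 145.8 → residual 0.0 km
  SEIS07: calculated 48.5 vs reported 48.5 → residual 0.0 km
  SEIS08: calculated 116.1 vs reported 116.1 → residual 0.0 km
  SEIS09: calculated 142.4 vs reported 118.5 → residual 23.9 km
SEIS06, SEIS07, SEIS08 are mutually consistent (residuals ≈ 0); SEIS09 is off by 23.9 km.

SEIS09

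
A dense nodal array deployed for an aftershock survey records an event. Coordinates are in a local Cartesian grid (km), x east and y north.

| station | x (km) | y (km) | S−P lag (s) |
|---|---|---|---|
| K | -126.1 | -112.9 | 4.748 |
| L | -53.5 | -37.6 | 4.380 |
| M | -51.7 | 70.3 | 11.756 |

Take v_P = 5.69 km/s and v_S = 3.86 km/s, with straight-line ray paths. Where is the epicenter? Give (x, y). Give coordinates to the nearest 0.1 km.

x ≈ -99.9 km, y ≈ -62.3 km

Distance from S−P lag: d = Δt · v_P v_S / (v_P − v_S) = Δt · (5.69·3.86)/(5.69−3.86) ≈ 12.0019·Δt.
So d_K = 56.98, d_L = 52.57, d_M = 141.09 km.
Circle about each station: (x + 126.1)² + (y + 112.9)² = 56.98²; (x + 53.5)² + (y + 37.6)² = 52.57²; (x + 51.7)² + (y − 70.3)² = 141.09².
Subtracting the K equation from the L and M equations removes the quadratic terms:
145.2 x + 150.6 y = -23888.49
148.8 x + 366.4 y = -37692.31
Solving the 2×2 system: x ≈ -99.9, y ≈ -62.3 km.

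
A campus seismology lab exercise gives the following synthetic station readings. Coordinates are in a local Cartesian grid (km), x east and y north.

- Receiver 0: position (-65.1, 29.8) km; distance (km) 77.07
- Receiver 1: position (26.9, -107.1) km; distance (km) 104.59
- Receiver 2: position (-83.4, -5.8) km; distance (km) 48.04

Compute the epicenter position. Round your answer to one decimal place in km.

Circle about each station: (x + 65.1)² + (y − 29.8)² = 77.07²; (x − 26.9)² + (y + 107.1)² = 104.59²; (x + 83.4)² + (y + 5.8)² = 48.04².
Subtracting the Receiver 0 equation from the Receiver 1 and Receiver 2 equations removes the quadratic terms:
184.0 x − 273.8 y = 2068.69
-36.6 x − 71.2 y = 5495.09
Solving the 2×2 system: x ≈ -58.7, y ≈ -47.0 km.

x ≈ -58.7 km, y ≈ -47.0 km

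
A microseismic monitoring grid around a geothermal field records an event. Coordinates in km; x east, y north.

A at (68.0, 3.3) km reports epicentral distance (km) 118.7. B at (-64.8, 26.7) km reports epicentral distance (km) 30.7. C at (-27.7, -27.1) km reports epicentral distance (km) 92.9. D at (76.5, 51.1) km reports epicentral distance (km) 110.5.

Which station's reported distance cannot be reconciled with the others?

Solve using three stations at a time. Using A, C, D (subtract circle equations pairwise → linear system) gives (x, y) ≈ (-33.0, 65.6).
Distances from that point to each station vs reported:
  A: calculated 118.6 vs reported 118.7 → residual 0.1 km
  B: calculated 50.2 vs reported 30.7 → residual 19.5 km
  C: calculated 92.8 vs reported 92.9 → residual 0.1 km
  D: calculated 110.4 vs reported 110.5 → residual 0.1 km
A, C, D are mutually consistent (residuals ≈ 0); B is off by 19.5 km.

B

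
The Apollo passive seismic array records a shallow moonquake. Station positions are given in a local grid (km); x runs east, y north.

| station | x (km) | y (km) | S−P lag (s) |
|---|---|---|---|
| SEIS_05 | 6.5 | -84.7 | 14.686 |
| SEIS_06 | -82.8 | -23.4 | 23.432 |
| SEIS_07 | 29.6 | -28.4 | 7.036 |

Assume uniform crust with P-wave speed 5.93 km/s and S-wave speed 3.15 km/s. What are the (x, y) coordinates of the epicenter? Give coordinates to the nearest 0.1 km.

x ≈ 74.3 km, y ≈ -13.0 km

Distance from S−P lag: d = Δt · v_P v_S / (v_P − v_S) = Δt · (5.93·3.15)/(5.93−3.15) ≈ 6.7192·Δt.
So d_SEIS_05 = 98.68, d_SEIS_06 = 157.45, d_SEIS_07 = 47.28 km.
Circle about each station: (x − 6.5)² + (y + 84.7)² = 98.68²; (x + 82.8)² + (y + 23.4)² = 157.45²; (x − 29.6)² + (y + 28.4)² = 47.28².
Subtracting pairs of circle equations eliminates x²+y² and gives linear equations (the radical axes):
-178.6 x + 122.6 y = -14865.70
46.2 x + 112.6 y = 1968.72
Solving the 2×2 system: x ≈ 74.3, y ≈ -13.0 km.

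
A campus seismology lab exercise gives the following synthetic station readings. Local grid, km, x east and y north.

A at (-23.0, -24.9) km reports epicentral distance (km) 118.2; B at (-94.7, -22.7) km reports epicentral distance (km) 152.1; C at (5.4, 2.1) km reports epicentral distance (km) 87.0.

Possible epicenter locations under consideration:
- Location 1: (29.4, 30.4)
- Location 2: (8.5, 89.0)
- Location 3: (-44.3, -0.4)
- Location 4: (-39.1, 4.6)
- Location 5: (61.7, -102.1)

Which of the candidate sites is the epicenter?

Location 2

For each candidate, compare |candidate − station| to the reported distance:
Location 1: residuals A 42.0, B 17.1, C 49.9 → max 49.9 km
Location 2: residuals A 0.0, B 0.0, C 0.0 → max 0.0 km
Location 3: residuals A 85.7, B 97.0, C 37.2 → max 97.0 km
Location 4: residuals A 84.6, B 90.2, C 42.4 → max 90.2 km
Location 5: residuals A 3.6, B 23.3, C 31.4 → max 31.4 km
Only Location 2 has all residuals ≈ 0.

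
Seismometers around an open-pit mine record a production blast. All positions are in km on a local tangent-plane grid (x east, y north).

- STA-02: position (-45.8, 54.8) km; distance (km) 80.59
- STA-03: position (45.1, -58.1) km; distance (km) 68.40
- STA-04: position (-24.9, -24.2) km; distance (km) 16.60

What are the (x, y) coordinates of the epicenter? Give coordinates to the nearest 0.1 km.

Circle about each station: (x + 45.8)² + (y − 54.8)² = 80.59²; (x − 45.1)² + (y + 58.1)² = 68.40²; (x + 24.9)² + (y + 24.2)² = 16.60².
Subtracting the STA-02 equation from the STA-03 and STA-04 equations removes the quadratic terms:
181.8 x − 225.8 y = 2125.13
41.8 x − 158.0 y = 2324.16
Solving the 2×2 system: x ≈ -9.8, y ≈ -17.3 km.
Check against STA-02 (with the unrounded x, y): √((x + 45.8)²+(y − 54.8)²) = 80.59 ≈ 80.59 km. ✓

x ≈ -9.8 km, y ≈ -17.3 km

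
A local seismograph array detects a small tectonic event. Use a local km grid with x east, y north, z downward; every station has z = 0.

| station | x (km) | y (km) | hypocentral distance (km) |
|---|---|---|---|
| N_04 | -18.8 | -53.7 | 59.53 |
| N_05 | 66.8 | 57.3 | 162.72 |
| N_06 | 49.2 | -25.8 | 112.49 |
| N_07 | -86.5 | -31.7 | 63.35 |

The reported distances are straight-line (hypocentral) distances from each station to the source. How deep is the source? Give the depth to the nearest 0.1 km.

50.0 km

Each station gives a sphere (x−x_i)² + (y−y_i)² + z² = d_i² (stations at z=0).
Subtracting the N_04 sphere from N_05 and N_06: z² cancels, leaving linear equations in x and y:
171.2 x + 222.0 y = -18425.58
136.0 x + 55.8 y = -9261.03
Solving: x ≈ -49.799, y ≈ -44.595 km (keep extra digits for the depth step; rounded: -49.8, -44.6).
Then from the N_04 sphere: z² = 59.53² − (x + 18.8)² − (y + 53.7)² with x = -49.799, y = -44.595, so z ≈ 50.000 ≈ 50.0 km.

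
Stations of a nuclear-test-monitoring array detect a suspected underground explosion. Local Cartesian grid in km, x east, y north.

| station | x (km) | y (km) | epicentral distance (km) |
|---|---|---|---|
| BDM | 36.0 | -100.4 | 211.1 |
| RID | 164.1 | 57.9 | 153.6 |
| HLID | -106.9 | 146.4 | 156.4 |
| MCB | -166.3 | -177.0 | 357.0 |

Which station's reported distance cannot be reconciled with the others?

RID

Solve using three stations at a time. Using BDM, HLID, MCB (subtract circle equations pairwise → linear system) gives (x, y) ≈ (45.3, 110.5).
Distances from that point to each station vs reported:
  BDM: calculated 211.1 vs reported 211.1 → residual 0.0 km
  RID: calculated 129.9 vs reported 153.6 → residual 23.7 km
  HLID: calculated 156.4 vs reported 156.4 → residual 0.0 km
  MCB: calculated 357.0 vs reported 357.0 → residual 0.0 km
BDM, HLID, MCB are mutually consistent (residuals ≈ 0); RID is off by 23.7 km.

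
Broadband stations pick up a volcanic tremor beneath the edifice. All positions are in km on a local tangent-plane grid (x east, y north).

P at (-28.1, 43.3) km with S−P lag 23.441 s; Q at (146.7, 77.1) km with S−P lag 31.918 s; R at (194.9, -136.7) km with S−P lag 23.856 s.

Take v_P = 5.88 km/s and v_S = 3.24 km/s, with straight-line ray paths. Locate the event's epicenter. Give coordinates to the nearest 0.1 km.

Distance from S−P lag: d = Δt · v_P v_S / (v_P − v_S) = Δt · (5.88·3.24)/(5.88−3.24) ≈ 7.2164·Δt.
So d_P = 169.16, d_Q = 230.33, d_R = 172.15 km.
Circle about each station: (x + 28.1)² + (y − 43.3)² = 169.16²; (x − 146.7)² + (y − 77.1)² = 230.33²; (x − 194.9)² + (y + 136.7)² = 172.15².
Subtracting pairs of circle equations eliminates x²+y² and gives linear equations (the radical axes):
349.6 x + 67.6 y = 364.00
446.0 x − 360.0 y = 52987.88
Solving the 2×2 system: x ≈ 23.8, y ≈ -117.7 km.

23.8 km east, -117.7 km north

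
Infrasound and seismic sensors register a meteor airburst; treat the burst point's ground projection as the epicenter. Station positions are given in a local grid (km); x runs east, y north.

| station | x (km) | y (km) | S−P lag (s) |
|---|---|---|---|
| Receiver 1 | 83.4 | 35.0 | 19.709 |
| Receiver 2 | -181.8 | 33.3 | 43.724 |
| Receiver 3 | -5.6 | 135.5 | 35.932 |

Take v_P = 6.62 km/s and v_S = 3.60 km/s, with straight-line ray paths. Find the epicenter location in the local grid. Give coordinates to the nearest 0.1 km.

x ≈ 130.6 km, y ≈ -113.2 km

Distance from S−P lag: d = Δt · v_P v_S / (v_P − v_S) = Δt · (6.62·3.60)/(6.62−3.60) ≈ 7.8914·Δt.
So d_Receiver 1 = 155.53, d_Receiver 2 = 345.04, d_Receiver 3 = 283.55 km.
Circle about each station: (x − 83.4)² + (y − 35.0)² = 155.53²; (x + 181.8)² + (y − 33.3)² = 345.04²; (x + 5.6)² + (y − 135.5)² = 283.55².
Subtracting the Receiver 1 equation from the Receiver 2 and Receiver 3 equations removes the quadratic terms:
-530.4 x − 3.4 y = -68883.45
-178.0 x + 201.0 y = -45999.97
Solving the 2×2 system: x ≈ 130.6, y ≈ -113.2 km.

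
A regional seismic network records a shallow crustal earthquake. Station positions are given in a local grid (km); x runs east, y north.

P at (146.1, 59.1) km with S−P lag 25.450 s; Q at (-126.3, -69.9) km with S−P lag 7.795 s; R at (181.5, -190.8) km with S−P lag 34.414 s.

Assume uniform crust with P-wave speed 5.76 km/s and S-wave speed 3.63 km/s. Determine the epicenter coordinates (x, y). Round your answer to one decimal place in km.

x ≈ -96.8 km, y ≈ 0.7 km

Distance from S−P lag: d = Δt · v_P v_S / (v_P − v_S) = Δt · (5.76·3.63)/(5.76−3.63) ≈ 9.8163·Δt.
So d_P = 249.83, d_Q = 76.52, d_R = 337.82 km.
Circle about each station: (x − 146.1)² + (y − 59.1)² = 249.83²; (x + 126.3)² + (y + 69.9)² = 76.52²; (x − 181.5)² + (y + 190.8)² = 337.82².
Subtracting the P equation from the Q and R equations removes the quadratic terms:
-544.8 x − 258.0 y = 52559.40
70.8 x − 499.8 y = -7198.45
Solving the 2×2 system: x ≈ -96.8, y ≈ 0.7 km.
Check against P (with the unrounded x, y): √((x − 146.1)²+(y − 59.1)²) = 249.83 ≈ 249.83 km. ✓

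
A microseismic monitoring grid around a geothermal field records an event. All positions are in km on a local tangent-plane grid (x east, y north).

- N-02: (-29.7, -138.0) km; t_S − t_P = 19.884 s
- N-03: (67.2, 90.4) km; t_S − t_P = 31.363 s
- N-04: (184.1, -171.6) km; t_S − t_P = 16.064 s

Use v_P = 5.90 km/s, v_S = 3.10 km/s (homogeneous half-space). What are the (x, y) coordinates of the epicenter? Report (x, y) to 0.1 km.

Distance from S−P lag: d = Δt · v_P v_S / (v_P − v_S) = Δt · (5.90·3.10)/(5.90−3.10) ≈ 6.5321·Δt.
So d_N-02 = 129.89, d_N-03 = 204.87, d_N-04 = 104.93 km.
Circle about each station: (x + 29.7)² + (y + 138.0)² = 129.89²; (x − 67.2)² + (y − 90.4)² = 204.87²; (x − 184.1)² + (y + 171.6)² = 104.93².
Subtracting the N-02 equation from the N-03 and N-04 equations removes the quadratic terms:
193.8 x + 456.8 y = -32338.39
427.6 x − 67.2 y = 49274.39
Solving the 2×2 system: x ≈ 97.6, y ≈ -112.2 km.

x ≈ 97.6 km, y ≈ -112.2 km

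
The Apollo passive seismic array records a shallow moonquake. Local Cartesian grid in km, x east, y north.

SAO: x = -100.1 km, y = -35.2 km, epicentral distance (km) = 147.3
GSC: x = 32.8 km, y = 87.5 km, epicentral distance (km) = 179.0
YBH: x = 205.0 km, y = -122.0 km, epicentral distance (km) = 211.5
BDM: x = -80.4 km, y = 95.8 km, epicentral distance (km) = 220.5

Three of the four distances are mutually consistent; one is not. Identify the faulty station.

Solve using three stations at a time. Using SAO, GSC, BDM (subtract circle equations pairwise → linear system) gives (x, y) ≈ (36.0, -91.4).
Distances from that point to each station vs reported:
  SAO: calculated 147.3 vs reported 147.3 → residual 0.0 km
  GSC: calculated 179.0 vs reported 179.0 → residual 0.0 km
  YBH: calculated 171.7 vs reported 211.5 → residual 39.8 km
  BDM: calculated 220.5 vs reported 220.5 → residual 0.0 km
SAO, GSC, BDM are mutually consistent (residuals ≈ 0); YBH is off by 39.8 km.

YBH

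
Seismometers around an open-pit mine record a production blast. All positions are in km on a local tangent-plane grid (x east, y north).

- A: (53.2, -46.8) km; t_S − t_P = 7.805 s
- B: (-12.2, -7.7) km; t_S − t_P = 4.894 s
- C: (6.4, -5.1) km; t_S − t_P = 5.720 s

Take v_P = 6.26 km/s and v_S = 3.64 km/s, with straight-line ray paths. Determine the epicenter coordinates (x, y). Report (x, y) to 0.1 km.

x ≈ -14.6 km, y ≈ -50.2 km

Distance from S−P lag: d = Δt · v_P v_S / (v_P − v_S) = Δt · (6.26·3.64)/(6.26−3.64) ≈ 8.6971·Δt.
So d_A = 67.88, d_B = 42.56, d_C = 49.75 km.
Circle about each station: (x − 53.2)² + (y + 46.8)² = 67.88²; (x + 12.2)² + (y + 7.7)² = 42.56²; (x − 6.4)² + (y + 5.1)² = 49.75².
Subtracting the A equation from the B and C equations removes the quadratic terms:
-130.8 x + 78.2 y = -2016.01
-93.6 x + 83.4 y = -2820.88
Solving the 2×2 system: x ≈ -14.6, y ≈ -50.2 km.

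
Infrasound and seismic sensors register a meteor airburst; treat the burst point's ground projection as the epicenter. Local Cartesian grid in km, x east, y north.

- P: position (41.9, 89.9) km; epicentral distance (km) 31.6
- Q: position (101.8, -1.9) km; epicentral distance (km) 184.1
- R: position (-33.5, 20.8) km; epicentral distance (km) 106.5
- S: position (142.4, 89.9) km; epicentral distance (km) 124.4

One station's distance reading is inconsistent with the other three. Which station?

Q

Solve using three stations at a time. Using P, R, S (subtract circle equations pairwise → linear system) gives (x, y) ≈ (20.1, 112.8).
Distances from that point to each station vs reported:
  P: calculated 31.6 vs reported 31.6 → residual 0.0 km
  Q: calculated 140.8 vs reported 184.1 → residual 43.3 km
  R: calculated 106.5 vs reported 106.5 → residual 0.0 km
  S: calculated 124.4 vs reported 124.4 → residual 0.0 km
P, R, S are mutually consistent (residuals ≈ 0); Q is off by 43.3 km.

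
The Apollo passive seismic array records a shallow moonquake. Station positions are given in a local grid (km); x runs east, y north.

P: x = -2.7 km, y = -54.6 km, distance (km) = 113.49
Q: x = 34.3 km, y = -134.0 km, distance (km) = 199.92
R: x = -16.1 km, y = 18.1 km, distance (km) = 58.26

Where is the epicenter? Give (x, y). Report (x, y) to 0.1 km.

Circle about each station: (x + 2.7)² + (y + 54.6)² = 113.49²; (x − 34.3)² + (y + 134.0)² = 199.92²; (x + 16.1)² + (y − 18.1)² = 58.26².
Subtracting the P equation from the Q and R equations removes the quadratic terms:
74.0 x − 158.8 y = -10943.99
-26.8 x + 145.4 y = 7084.12
Solving the 2×2 system: x ≈ -71.7, y ≈ 35.5 km.

-71.7 km east, 35.5 km north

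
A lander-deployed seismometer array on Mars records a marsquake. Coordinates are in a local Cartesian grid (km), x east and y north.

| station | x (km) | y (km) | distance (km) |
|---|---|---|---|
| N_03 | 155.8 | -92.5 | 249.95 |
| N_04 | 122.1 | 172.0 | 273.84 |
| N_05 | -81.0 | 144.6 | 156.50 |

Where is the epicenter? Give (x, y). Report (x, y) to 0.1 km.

Circle about each station: (x − 155.8)² + (y + 92.5)² = 249.95²; (x − 122.1)² + (y − 172.0)² = 273.84²; (x + 81.0)² + (y − 144.6)² = 156.50².
Subtracting the N_03 equation from the N_04 and N_05 equations removes the quadratic terms:
-67.4 x + 529.0 y = -850.82
-473.6 x + 474.2 y = 32623.02
Solving the 2×2 system: x ≈ -80.8, y ≈ -11.9 km.

-80.8 km east, -11.9 km north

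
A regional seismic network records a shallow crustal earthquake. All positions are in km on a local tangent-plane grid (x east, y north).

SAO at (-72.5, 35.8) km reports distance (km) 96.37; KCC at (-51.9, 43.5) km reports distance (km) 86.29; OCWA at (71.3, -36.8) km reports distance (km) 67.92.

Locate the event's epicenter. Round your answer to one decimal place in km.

(5.2, -21.2)

Circle about each station: (x + 72.5)² + (y − 35.8)² = 96.37²; (x + 51.9)² + (y − 43.5)² = 86.29²; (x − 71.3)² + (y + 36.8)² = 67.92².
Subtracting pairs of circle equations eliminates x²+y² and gives linear equations (the radical axes):
41.2 x + 15.4 y = -110.82
287.6 x − 145.2 y = 4574.09
Solving the 2×2 system: x ≈ 5.2, y ≈ -21.2 km.
Check against SAO (with the unrounded x, y): √((x + 72.5)²+(y − 35.8)²) = 96.36 ≈ 96.37 km. ✓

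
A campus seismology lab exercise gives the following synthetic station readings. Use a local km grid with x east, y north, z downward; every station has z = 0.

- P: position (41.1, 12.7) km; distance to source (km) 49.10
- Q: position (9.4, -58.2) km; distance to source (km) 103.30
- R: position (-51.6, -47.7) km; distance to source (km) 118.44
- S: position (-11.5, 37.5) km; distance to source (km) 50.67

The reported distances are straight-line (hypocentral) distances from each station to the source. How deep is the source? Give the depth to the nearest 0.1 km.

Each station gives a sphere (x−x_i)² + (y−y_i)² + z² = d_i² (stations at z=0).
Subtracting the P sphere from Q and R: z² cancels, leaving linear equations in x and y:
-63.4 x − 141.8 y = -6634.98
-185.4 x − 120.8 y = -8529.87
Solving: x ≈ 21.901, y ≈ 36.999 km (keep extra digits for the depth step; rounded: 21.9, 37.0).
Then from the P sphere: z² = 49.10² − (x − 41.1)² − (y − 12.7)² with x = 21.901, y = 36.999, so z ≈ 38.102 ≈ 38.1 km.

depth ≈ 38.1 km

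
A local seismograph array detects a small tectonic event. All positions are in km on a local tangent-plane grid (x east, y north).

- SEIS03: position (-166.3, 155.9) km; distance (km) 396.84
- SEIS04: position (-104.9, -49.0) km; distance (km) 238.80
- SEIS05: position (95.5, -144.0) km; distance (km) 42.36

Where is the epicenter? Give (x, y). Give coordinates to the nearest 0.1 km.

x ≈ 125.0 km, y ≈ -113.6 km

Circle about each station: (x + 166.3)² + (y − 155.9)² = 396.84²; (x + 104.9)² + (y + 49.0)² = 238.80²; (x − 95.5)² + (y + 144.0)² = 42.36².
Subtracting the SEIS03 equation from the SEIS04 and SEIS05 equations removes the quadratic terms:
122.8 x − 409.8 y = 61901.06
523.6 x − 599.8 y = 133583.37
Solving the 2×2 system: x ≈ 125.0, y ≈ -113.6 km.
Check against SEIS03 (with the unrounded x, y): √((x + 166.3)²+(y − 155.9)²) = 396.84 ≈ 396.84 km. ✓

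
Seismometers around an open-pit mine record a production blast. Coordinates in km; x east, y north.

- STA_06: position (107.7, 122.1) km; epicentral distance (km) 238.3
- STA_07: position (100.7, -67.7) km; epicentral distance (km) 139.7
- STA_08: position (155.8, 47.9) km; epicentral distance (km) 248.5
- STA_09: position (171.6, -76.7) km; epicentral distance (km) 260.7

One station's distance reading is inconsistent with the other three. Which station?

Solve using three stations at a time. Using STA_06, STA_08, STA_09 (subtract circle equations pairwise → linear system) gives (x, y) ≈ (-83.0, -20.8).
Distances from that point to each station vs reported:
  STA_06: calculated 238.3 vs reported 238.3 → residual 0.0 km
  STA_07: calculated 189.6 vs reported 139.7 → residual 49.9 km
  STA_08: calculated 248.5 vs reported 248.5 → residual 0.0 km
  STA_09: calculated 260.7 vs reported 260.7 → residual 0.0 km
STA_06, STA_08, STA_09 are mutually consistent (residuals ≈ 0); STA_07 is off by 49.9 km.

STA_07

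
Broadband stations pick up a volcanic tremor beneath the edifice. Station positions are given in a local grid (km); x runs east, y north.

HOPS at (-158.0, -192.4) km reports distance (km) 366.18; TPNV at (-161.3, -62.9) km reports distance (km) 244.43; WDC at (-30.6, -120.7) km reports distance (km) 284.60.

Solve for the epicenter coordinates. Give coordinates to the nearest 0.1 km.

-65.1 km east, 161.8 km north

Circle about each station: (x + 158.0)² + (y + 192.4)² = 366.18²; (x + 161.3)² + (y + 62.9)² = 244.43²; (x + 30.6)² + (y + 120.7)² = 284.60².
Subtracting pairs of circle equations eliminates x²+y² and gives linear equations (the radical axes):
-6.6 x + 259.0 y = 42334.11
254.8 x + 143.4 y = 6613.72
Solving the 2×2 system: x ≈ -65.1, y ≈ 161.8 km.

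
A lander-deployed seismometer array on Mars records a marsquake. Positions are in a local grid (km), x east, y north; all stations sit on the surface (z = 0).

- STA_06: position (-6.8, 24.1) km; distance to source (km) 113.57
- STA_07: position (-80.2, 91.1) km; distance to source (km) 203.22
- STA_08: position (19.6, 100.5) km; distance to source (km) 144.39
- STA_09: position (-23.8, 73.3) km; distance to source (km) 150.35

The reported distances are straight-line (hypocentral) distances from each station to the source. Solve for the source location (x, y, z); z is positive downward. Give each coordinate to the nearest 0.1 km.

(82.7, -16.1, 57.2)

Each station gives a sphere (x−x_i)² + (y−y_i)² + z² = d_i² (stations at z=0).
Subtracting the STA_06 sphere from STA_07 and STA_08: z² cancels, leaving linear equations in x and y:
-146.8 x + 134.0 y = -14296.02
52.8 x + 152.8 y = 1907.03
Solving: x ≈ 82.694, y ≈ -16.094 km (keep extra digits for the depth step; rounded: 82.7, -16.1).
Then from the STA_06 sphere: z² = 113.57² − (x + 6.8)² − (y − 24.1)² with x = 82.694, y = -16.094, so z ≈ 57.214 ≈ 57.2 km.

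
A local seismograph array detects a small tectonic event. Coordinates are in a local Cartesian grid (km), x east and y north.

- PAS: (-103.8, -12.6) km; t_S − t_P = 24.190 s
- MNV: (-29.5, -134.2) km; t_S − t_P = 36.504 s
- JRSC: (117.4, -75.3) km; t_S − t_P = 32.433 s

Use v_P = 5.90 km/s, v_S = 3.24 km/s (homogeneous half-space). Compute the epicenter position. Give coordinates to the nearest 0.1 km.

(0.6, 126.4)

Distance from S−P lag: d = Δt · v_P v_S / (v_P − v_S) = Δt · (5.90·3.24)/(5.90−3.24) ≈ 7.1865·Δt.
So d_PAS = 173.84, d_MNV = 262.33, d_JRSC = 233.08 km.
Circle about each station: (x + 103.8)² + (y + 12.6)² = 173.84²; (x + 29.5)² + (y + 134.2)² = 262.33²; (x − 117.4)² + (y + 75.3)² = 233.08².
Subtracting the PAS equation from the MNV and JRSC equations removes the quadratic terms:
148.6 x − 243.2 y = -30649.99
442.4 x − 125.4 y = -15586.29
Solving the 2×2 system: x ≈ 0.6, y ≈ 126.4 km.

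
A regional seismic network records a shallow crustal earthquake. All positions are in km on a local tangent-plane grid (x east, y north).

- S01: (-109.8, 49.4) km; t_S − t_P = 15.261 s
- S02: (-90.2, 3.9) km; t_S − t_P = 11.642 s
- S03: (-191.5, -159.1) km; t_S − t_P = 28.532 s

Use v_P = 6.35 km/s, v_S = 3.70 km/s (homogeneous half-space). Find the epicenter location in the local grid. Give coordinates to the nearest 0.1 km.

Distance from S−P lag: d = Δt · v_P v_S / (v_P − v_S) = Δt · (6.35·3.70)/(6.35−3.70) ≈ 8.8660·Δt.
So d_S01 = 135.30, d_S02 = 103.22, d_S03 = 252.97 km.
Circle about each station: (x + 109.8)² + (y − 49.4)² = 135.30²; (x + 90.2)² + (y − 3.9)² = 103.22²; (x + 191.5)² + (y + 159.1)² = 252.97².
Subtracting the S01 equation from the S02 and S03 equations removes the quadratic terms:
39.2 x − 91.0 y = 1306.57
-163.4 x − 417.0 y = 1800.93
Solving the 2×2 system: x ≈ 12.2, y ≈ -9.1 km.

(12.2, -9.1)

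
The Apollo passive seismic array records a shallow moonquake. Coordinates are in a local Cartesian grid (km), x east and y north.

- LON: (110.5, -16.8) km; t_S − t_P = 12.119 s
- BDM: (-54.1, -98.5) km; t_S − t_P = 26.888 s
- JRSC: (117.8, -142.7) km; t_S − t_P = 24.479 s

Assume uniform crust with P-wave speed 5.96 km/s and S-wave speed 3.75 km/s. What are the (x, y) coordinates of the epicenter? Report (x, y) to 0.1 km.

Distance from S−P lag: d = Δt · v_P v_S / (v_P − v_S) = Δt · (5.96·3.75)/(5.96−3.75) ≈ 10.1131·Δt.
So d_LON = 122.56, d_BDM = 271.92, d_JRSC = 247.56 km.
Circle about each station: (x − 110.5)² + (y + 16.8)² = 122.56²; (x + 54.1)² + (y + 98.5)² = 271.92²; (x − 117.8)² + (y + 142.7)² = 247.56².
Subtracting the LON equation from the BDM and JRSC equations removes the quadratic terms:
-329.2 x − 163.4 y = -58782.96
14.6 x − 251.8 y = -24517.36
Solving the 2×2 system: x ≈ 126.6, y ≈ 104.7 km.

(126.6, 104.7)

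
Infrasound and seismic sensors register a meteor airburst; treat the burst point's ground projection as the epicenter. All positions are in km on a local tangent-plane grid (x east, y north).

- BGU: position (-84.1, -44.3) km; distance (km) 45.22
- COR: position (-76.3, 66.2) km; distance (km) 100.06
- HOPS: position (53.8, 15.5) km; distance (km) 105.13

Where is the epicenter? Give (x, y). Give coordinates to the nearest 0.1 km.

x ≈ -42.0 km, y ≈ -27.8 km

Circle about each station: (x + 84.1)² + (y + 44.3)² = 45.22²; (x + 76.3)² + (y − 66.2)² = 100.06²; (x − 53.8)² + (y − 15.5)² = 105.13².
Subtracting the BGU equation from the COR and HOPS equations removes the quadratic terms:
15.6 x + 221.0 y = -6798.33
275.8 x + 119.6 y = -14908.08
Solving the 2×2 system: x ≈ -42.0, y ≈ -27.8 km.
Check against BGU (with the unrounded x, y): √((x + 84.1)²+(y + 44.3)²) = 45.22 ≈ 45.22 km. ✓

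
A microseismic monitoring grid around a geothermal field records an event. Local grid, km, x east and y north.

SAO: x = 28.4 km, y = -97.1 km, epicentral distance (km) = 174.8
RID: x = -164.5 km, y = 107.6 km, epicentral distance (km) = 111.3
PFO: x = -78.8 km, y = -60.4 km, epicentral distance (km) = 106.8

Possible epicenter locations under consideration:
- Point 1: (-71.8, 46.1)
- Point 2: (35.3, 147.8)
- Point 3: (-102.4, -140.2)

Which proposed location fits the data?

For each candidate, compare |candidate − station| to the reported distance:
Point 1: residuals SAO 0.0, RID 0.1, PFO 0.1 → max 0.1 km
Point 2: residuals SAO 70.2, RID 92.5, PFO 130.6 → max 130.6 km
Point 3: residuals SAO 37.1, RID 144.2, PFO 23.6 → max 144.2 km
Only Point 1 has all residuals ≈ 0.

Point 1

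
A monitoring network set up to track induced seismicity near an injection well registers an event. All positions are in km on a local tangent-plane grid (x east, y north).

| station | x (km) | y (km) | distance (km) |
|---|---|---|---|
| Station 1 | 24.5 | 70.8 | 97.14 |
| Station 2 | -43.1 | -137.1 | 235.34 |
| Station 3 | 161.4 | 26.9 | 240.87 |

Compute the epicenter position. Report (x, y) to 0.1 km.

Circle about each station: (x − 24.5)² + (y − 70.8)² = 97.14²; (x + 43.1)² + (y + 137.1)² = 235.34²; (x − 161.4)² + (y − 26.9)² = 240.87².
Subtracting the Station 1 equation from the Station 2 and Station 3 equations removes the quadratic terms:
-135.2 x − 415.8 y = -30907.61
273.8 x − 87.8 y = -27421.50
Solving the 2×2 system: x ≈ -69.1, y ≈ 96.8 km.
Check against Station 1 (with the unrounded x, y): √((x − 24.5)²+(y − 70.8)²) = 97.15 ≈ 97.14 km. ✓

x ≈ -69.1 km, y ≈ 96.8 km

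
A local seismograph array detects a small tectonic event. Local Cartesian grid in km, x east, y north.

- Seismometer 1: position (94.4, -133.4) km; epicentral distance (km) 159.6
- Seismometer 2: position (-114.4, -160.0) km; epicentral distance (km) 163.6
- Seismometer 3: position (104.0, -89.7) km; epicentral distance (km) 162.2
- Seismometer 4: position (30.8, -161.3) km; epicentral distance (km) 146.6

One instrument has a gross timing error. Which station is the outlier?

Seismometer 3

Solve using three stations at a time. Using Seismometer 1, Seismometer 2, Seismometer 4 (subtract circle equations pairwise → linear system) gives (x, y) ≈ (-22.4, -24.9).
Distances from that point to each station vs reported:
  Seismometer 1: calculated 159.5 vs reported 159.6 → residual 0.1 km
  Seismometer 2: calculated 163.5 vs reported 163.6 → residual 0.1 km
  Seismometer 3: calculated 142.1 vs reported 162.2 → residual 20.1 km
  Seismometer 4: calculated 146.4 vs reported 146.6 → residual 0.2 km
Seismometer 1, Seismometer 2, Seismometer 4 are mutually consistent (residuals ≈ 0); Seismometer 3 is off by 20.1 km.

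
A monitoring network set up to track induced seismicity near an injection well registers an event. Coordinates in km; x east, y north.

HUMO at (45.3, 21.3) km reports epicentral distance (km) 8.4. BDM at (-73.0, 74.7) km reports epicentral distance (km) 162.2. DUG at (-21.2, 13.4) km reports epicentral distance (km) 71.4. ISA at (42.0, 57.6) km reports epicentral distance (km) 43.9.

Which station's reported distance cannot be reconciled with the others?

BDM

Solve using three stations at a time. Using HUMO, DUG, ISA (subtract circle equations pairwise → linear system) gives (x, y) ≈ (50.2, 14.5).
Distances from that point to each station vs reported:
  HUMO: calculated 8.4 vs reported 8.4 → residual 0.0 km
  BDM: calculated 137.1 vs reported 162.2 → residual 25.1 km
  DUG: calculated 71.4 vs reported 71.4 → residual 0.0 km
  ISA: calculated 43.9 vs reported 43.9 → residual 0.0 km
HUMO, DUG, ISA are mutually consistent (residuals ≈ 0); BDM is off by 25.1 km.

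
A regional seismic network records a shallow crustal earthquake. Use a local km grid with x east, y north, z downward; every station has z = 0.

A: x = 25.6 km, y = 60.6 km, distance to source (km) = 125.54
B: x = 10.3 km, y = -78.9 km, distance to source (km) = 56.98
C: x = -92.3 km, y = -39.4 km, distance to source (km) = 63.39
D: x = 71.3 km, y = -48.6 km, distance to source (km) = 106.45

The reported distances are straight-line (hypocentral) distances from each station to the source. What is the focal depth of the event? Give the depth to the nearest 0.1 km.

Each station gives a sphere (x−x_i)² + (y−y_i)² + z² = d_i² (stations at z=0).
Subtracting the A sphere from B and C: z² cancels, leaving linear equations in x and y:
-30.6 x − 279.0 y = 14517.15
-235.8 x − 200.0 y = 17485.93
Solving: x ≈ -33.102, y ≈ -48.402 km (keep extra digits for the depth step; rounded: -33.1, -48.4).
Then from the A sphere: z² = 125.54² − (x − 25.6)² − (y − 60.6)² with x = -33.102, y = -48.402, so z ≈ 20.807 ≈ 20.8 km.

20.8 km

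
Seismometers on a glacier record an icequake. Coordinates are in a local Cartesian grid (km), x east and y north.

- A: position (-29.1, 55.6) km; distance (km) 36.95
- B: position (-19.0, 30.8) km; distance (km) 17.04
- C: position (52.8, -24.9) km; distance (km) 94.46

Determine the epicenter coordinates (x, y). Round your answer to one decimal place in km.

Circle about each station: (x + 29.1)² + (y − 55.6)² = 36.95²; (x + 19.0)² + (y − 30.8)² = 17.04²; (x − 52.8)² + (y + 24.9)² = 94.46².
Subtracting the A equation from the B and C equations removes the quadratic terms:
20.2 x − 49.6 y = -1553.59
163.8 x − 161.0 y = -8087.71
Solving the 2×2 system: x ≈ -31.0, y ≈ 18.7 km.

-31.0 km east, 18.7 km north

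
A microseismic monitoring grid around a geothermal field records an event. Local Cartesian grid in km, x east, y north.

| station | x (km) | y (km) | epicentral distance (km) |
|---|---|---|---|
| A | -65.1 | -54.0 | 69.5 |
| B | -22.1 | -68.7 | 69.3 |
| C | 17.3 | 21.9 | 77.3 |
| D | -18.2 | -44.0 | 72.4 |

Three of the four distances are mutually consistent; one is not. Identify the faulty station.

B

Solve using three stations at a time. Using A, C, D (subtract circle equations pairwise → linear system) gives (x, y) ≈ (-59.8, 15.3).
Distances from that point to each station vs reported:
  A: calculated 69.5 vs reported 69.5 → residual 0.0 km
  B: calculated 92.1 vs reported 69.3 → residual 22.8 km
  C: calculated 77.3 vs reported 77.3 → residual 0.0 km
  D: calculated 72.4 vs reported 72.4 → residual 0.0 km
A, C, D are mutually consistent (residuals ≈ 0); B is off by 22.8 km.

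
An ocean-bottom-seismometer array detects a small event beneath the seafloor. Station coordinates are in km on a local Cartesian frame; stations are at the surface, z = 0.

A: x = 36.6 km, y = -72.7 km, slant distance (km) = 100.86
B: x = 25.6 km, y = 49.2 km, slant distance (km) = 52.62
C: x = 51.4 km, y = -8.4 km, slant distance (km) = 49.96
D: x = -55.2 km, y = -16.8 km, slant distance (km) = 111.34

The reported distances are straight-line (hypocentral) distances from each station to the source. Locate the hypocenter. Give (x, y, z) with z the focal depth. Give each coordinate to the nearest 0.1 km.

x ≈ 42.0 km, y ≈ 19.6 km, depth ≈ 40.3 km

Each station gives a sphere (x−x_i)² + (y−y_i)² + z² = d_i² (stations at z=0).
Subtracting the A sphere from B and C: z² cancels, leaving linear equations in x and y:
-22.0 x + 243.8 y = 3855.03
29.6 x + 128.6 y = 3764.41
Solving: x ≈ 42.009, y ≈ 19.603 km (keep extra digits for the depth step; rounded: 42.0, 19.6).
Then from the A sphere: z² = 100.86² − (x − 36.6)² − (y + 72.7)² with x = 42.009, y = 19.603, so z ≈ 40.294 ≈ 40.3 km.
Check against D (with the unrounded solution): distance 111.35 ≈ 111.34 km. ✓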